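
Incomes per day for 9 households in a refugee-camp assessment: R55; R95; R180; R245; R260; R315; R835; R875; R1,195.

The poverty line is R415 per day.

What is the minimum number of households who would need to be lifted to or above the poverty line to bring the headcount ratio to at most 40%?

3

6 of the 9 households are poor, so H = 6/9 = 0.667.
A headcount ratio of at most 40% allows at most ⌊0.40 × 9⌋ = 3 poor households.
So at least 6 − 3 = 3 must be lifted.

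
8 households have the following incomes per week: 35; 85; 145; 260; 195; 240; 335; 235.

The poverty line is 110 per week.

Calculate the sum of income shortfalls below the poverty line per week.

Incomes under z: 35, 85 (q = 2 of N = 8).
Individual gaps: 110−35 = 75; 110−85 = 25.
Aggregate gap = 100.

100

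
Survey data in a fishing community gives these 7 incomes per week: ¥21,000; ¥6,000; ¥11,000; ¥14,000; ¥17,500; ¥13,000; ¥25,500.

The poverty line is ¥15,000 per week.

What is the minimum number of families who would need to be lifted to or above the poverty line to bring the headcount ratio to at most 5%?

4 of the 7 families are poor, so H = 4/7 = 0.571.
A headcount ratio of at most 5% allows at most ⌊0.05 × 7⌋ = 0 poor families.
So at least 4 − 0 = 4 must be lifted.

4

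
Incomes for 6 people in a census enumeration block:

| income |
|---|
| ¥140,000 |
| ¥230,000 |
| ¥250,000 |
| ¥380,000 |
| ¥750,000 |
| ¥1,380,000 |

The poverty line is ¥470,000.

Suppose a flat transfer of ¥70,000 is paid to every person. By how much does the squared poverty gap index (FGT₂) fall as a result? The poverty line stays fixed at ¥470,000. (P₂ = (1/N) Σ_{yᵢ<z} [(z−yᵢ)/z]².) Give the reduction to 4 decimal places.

Before: below the line — ¥140,000, ¥230,000, ¥250,000, ¥380,000; squared poverty gap index (FGT₂) = 0.168251.
After the ¥70,000 transfer: below the line — ¥210,000, ¥300,000, ¥320,000, ¥450,000; squared poverty gap index (FGT₂) = 0.090086.
Reduction = 0.168251 − 0.090086 = 0.0782.

0.0782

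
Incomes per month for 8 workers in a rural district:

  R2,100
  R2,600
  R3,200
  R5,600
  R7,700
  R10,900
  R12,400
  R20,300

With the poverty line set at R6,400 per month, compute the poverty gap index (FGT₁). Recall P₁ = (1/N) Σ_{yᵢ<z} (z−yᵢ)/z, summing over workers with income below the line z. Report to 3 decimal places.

0.236

Below z: R2,100, R2,600, R3,200, R5,600 (q = 4 of N = 8).
Relative gaps: (6400−2100)/6400 = 0.6719; (6400−2600)/6400 = 0.5938; (6400−3200)/6400 = 0.5000; (6400−5600)/6400 = 0.1250.
Σ = 1.890625. Dividing by the full population N = 8 gives P₁ = 0.236.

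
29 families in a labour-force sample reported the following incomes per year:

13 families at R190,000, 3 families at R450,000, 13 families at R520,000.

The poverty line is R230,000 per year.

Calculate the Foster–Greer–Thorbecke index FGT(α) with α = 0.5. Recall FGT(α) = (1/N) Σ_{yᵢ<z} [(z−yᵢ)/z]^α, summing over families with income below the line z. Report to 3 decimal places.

Incomes under z: 13×R190,000 (q = 13 of N = 29).
Relative gaps: (230000−190000)/230000 = 0.1739 (×13).
Raised to α = 0.5: 0.41703 (×13).
Sum = 5.421375; FGT(0.5) = 5.421375 / 29 = 0.187.

0.187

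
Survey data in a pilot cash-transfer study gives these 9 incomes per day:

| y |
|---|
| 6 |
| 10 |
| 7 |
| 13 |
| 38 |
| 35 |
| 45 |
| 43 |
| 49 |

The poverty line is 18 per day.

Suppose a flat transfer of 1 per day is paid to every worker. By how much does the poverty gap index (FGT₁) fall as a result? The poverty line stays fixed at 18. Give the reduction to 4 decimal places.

0.0247

Before: below the line — 6, 7, 10, 13; poverty gap index (FGT₁) = 0.222222.
After the 1 transfer: below the line — 7, 8, 11, 14; poverty gap index (FGT₁) = 0.197531.
Reduction = 0.222222 − 0.197531 = 0.0247.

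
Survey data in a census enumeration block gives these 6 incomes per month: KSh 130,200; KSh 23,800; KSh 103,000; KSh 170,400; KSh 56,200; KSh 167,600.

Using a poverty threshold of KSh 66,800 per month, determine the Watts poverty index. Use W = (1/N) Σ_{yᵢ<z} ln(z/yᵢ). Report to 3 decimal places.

Below the line: KSh 23,800, KSh 56,200 (q = 2 of N = 6).
ln(z/y) terms: ln(66800/23800) = 1.0320; ln(66800/56200) = 0.1728.
W = 1.204804 / 6 = 0.201.

0.201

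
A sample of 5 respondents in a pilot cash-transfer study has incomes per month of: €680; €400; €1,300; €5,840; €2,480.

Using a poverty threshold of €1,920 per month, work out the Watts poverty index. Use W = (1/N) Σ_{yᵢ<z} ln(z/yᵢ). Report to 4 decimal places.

0.5993

Incomes under z: €400, €680, €1,300 (q = 3 of N = 5).
Log shortfalls: ln(1920/400) = 1.5686; ln(1920/680) = 1.0380; ln(1920/1300) = 0.3900.
W = 2.996565 / 5 = 0.5993.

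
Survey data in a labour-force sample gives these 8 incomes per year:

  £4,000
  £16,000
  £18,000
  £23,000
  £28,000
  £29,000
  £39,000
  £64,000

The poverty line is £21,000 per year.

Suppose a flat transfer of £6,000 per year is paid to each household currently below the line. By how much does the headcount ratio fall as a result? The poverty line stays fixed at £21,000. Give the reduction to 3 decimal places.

0.250

Before: below the line — £4,000, £16,000, £18,000; headcount ratio = 0.37500.
After the £6,000 transfer: below the line — £10,000; headcount ratio = 0.12500.
Reduction = 0.37500 − 0.12500 = 0.250.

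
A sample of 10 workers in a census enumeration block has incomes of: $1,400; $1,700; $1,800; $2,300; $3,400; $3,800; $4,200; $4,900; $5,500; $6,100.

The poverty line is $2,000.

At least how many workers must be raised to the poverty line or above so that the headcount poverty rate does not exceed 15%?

2

Currently q = 3 of N = 10 are below the line (H = 0.300).
A headcount ratio of at most 15% allows at most ⌊0.15 × 10⌋ = 1 poor workers.
So at least 3 − 1 = 2 must be lifted.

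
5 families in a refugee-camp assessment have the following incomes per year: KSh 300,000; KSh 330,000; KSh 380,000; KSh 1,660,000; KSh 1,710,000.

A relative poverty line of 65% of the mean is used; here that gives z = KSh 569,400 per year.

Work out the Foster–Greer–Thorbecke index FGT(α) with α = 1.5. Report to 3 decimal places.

Below the line: KSh 300,000, KSh 330,000, KSh 380,000 (q = 3 of N = 5).
Relative gaps: (569400−300000)/569400 = 0.4731; (569400−330000)/569400 = 0.4204; (569400−380000)/569400 = 0.3326.
Raised to α = 1.5: 0.32544; 0.27262; 0.19184.
Sum = 0.789903; FGT(1.5) = 0.789903 / 5 = 0.158.

0.158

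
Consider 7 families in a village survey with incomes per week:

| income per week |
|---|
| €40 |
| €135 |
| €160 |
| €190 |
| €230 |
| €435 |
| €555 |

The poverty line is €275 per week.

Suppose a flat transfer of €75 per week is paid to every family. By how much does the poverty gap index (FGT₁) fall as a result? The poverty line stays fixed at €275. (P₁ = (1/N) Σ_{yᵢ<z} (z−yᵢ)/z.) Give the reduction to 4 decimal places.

0.1792

Before: below the line — €40, €135, €160, €190, €230; poverty gap index (FGT₁) = 0.322078.
After the €75 transfer: below the line — €115, €210, €235, €265; poverty gap index (FGT₁) = 0.142857.
Reduction = 0.322078 − 0.142857 = 0.1792.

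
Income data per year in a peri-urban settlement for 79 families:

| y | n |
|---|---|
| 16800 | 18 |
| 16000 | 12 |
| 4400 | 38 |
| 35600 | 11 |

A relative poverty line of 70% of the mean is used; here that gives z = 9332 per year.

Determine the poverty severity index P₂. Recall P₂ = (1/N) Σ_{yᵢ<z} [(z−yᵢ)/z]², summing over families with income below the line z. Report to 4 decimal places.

0.1344

Incomes under z: 38×4400 (q = 38 of N = 79).
Relative gaps: (9332−4400)/9332 = 0.5285 (×38).
Squared: 0.2793 (×38).
Sum = 10.614029; P₂ = 10.614029 / 79 = 0.1344.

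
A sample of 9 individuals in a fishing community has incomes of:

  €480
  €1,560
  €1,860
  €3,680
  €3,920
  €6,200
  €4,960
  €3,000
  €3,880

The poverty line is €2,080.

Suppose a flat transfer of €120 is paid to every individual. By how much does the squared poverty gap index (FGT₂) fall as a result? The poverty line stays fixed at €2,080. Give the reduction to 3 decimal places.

Before: below the line — €480, €1,560, €1,860; squared poverty gap index (FGT₂) = 0.07393.
After the €120 transfer: below the line — €600, €1,680, €1,980; squared poverty gap index (FGT₂) = 0.06062.
Reduction = 0.07393 − 0.06062 = 0.013.

0.013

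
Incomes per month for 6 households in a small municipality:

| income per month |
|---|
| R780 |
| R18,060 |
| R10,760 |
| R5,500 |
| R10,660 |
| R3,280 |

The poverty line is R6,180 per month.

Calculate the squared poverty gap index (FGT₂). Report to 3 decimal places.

0.166

Below z: R780, R3,280, R5,500 (q = 3 of N = 6).
Gap ratios (z−y)/z: (6180−780)/6180 = 0.8738; (6180−3280)/6180 = 0.4693; (6180−5500)/6180 = 0.1100.
Squared: 0.7635; 0.2202; 0.0121.
Sum = 0.995811; P₂ = 0.995811 / 6 = 0.166.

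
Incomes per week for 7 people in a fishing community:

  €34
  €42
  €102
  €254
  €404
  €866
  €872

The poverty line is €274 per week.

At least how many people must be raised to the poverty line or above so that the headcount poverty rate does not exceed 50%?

1

4 of the 7 people are poor, so H = 4/7 = 0.571.
A headcount ratio of at most 50% allows at most ⌊0.50 × 7⌋ = 3 poor people.
So at least 4 − 3 = 1 must be lifted.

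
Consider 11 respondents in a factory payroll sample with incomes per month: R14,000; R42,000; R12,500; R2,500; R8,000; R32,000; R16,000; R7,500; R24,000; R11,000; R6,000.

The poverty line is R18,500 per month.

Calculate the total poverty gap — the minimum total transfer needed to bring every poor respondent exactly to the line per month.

R70,500

Poor units: R2,500, R6,000, R7,500, R8,000, R11,000, R12,500, R14,000, R16,000 (q = 8 of N = 11).
Individual gaps: 18500−2500 = 16000; 18500−6000 = 12500; 18500−7500 = 11000; 18500−8000 = 10500; 18500−11000 = 7500; 18500−12500 = 6000; 18500−14000 = 4500; 18500−16000 = 2500.
Aggregate gap = R70,500.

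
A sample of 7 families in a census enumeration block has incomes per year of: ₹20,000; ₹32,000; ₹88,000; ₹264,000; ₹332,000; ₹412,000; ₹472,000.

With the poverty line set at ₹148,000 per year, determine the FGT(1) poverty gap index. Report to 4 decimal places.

0.2934

Poor units: ₹20,000, ₹32,000, ₹88,000 (q = 3 of N = 7).
Normalized shortfalls: (148000−20000)/148000 = 0.8649; (148000−32000)/148000 = 0.7838; (148000−88000)/148000 = 0.4054.
Σ = 2.054054. Dividing by the full population N = 7 gives P₁ = 0.2934.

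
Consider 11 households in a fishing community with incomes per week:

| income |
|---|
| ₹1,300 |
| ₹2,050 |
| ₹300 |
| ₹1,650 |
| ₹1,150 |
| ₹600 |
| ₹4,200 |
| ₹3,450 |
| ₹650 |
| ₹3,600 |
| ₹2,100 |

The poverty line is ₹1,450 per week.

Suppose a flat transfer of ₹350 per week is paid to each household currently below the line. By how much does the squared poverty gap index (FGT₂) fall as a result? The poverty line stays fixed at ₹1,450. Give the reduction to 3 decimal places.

Before: below the line — ₹300, ₹600, ₹650, ₹1,150, ₹1,300; squared poverty gap index (FGT₂) = 0.12096.
After the ₹350 transfer: below the line — ₹650, ₹950, ₹1,000; squared poverty gap index (FGT₂) = 0.04724.
Reduction = 0.12096 − 0.04724 = 0.074.

0.074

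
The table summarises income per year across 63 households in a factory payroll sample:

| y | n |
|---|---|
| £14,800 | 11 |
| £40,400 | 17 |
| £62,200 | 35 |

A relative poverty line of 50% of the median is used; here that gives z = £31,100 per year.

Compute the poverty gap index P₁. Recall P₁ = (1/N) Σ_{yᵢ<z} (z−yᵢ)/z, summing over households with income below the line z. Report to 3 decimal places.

Below z: 11×£14,800 (q = 11 of N = 63).
Shortfall ratios: (31100−14800)/31100 = 0.5241 (×11).
Σ = 5.765273. Dividing by the full population N = 63 gives P₁ = 0.092.

0.092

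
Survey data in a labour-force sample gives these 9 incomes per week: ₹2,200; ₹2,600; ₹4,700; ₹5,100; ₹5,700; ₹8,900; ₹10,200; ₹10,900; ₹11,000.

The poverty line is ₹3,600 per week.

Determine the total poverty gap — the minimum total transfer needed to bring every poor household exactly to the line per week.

Below the line: ₹2,200, ₹2,600 (q = 2 of N = 9).
Individual gaps: 3600−2200 = 1400; 3600−2600 = 1000.
Aggregate gap = ₹2,400.

₹2,400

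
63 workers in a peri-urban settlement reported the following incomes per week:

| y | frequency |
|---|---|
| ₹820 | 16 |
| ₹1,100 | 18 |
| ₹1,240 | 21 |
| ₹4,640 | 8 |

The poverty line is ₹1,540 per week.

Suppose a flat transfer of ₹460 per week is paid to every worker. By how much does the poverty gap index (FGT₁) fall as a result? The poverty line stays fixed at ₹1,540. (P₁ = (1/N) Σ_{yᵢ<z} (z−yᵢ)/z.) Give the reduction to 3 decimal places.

0.222

Before: below the line — 16×₹820, 18×₹1,100, 21×₹1,240; poverty gap index (FGT₁) = 0.26531.
After the ₹460 transfer: below the line — 16×₹1,280; poverty gap index (FGT₁) = 0.04288.
Reduction = 0.26531 − 0.04288 = 0.222.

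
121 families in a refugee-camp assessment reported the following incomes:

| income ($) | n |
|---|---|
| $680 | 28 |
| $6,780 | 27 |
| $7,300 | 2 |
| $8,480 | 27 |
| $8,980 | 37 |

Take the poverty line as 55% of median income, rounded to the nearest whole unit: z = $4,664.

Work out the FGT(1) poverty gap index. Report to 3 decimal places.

Below the line: 28×$680 (q = 28 of N = 121).
Relative gaps: (4664−680)/4664 = 0.8542 (×28).
Sum of shortfalls = 23.917667; P₁ averages over all N: 23.917667 / 121 = 0.198.

0.198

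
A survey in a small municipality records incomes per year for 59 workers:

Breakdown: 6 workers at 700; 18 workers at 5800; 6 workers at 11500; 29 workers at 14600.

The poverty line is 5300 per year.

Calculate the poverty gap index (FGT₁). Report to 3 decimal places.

Below the line: 6×700 (q = 6 of N = 59).
Normalized shortfalls: (5300−700)/5300 = 0.8679 (×6).
Sum of shortfalls = 5.207547; P₁ averages over all N: 5.207547 / 59 = 0.088.

0.088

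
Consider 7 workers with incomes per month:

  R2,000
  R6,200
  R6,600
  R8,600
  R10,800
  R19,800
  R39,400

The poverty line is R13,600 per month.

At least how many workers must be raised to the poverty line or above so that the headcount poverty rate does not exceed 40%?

5 of the 7 workers are poor, so H = 5/7 = 0.714.
A headcount ratio of at most 40% allows at most ⌊0.40 × 7⌋ = 2 poor workers.
So at least 5 − 2 = 3 must be lifted.

3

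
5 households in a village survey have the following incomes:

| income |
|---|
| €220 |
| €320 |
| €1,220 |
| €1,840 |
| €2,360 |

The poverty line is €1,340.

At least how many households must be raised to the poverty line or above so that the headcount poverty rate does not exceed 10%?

3

Currently q = 3 of N = 5 are below the line (H = 0.600).
A headcount ratio of at most 10% allows at most ⌊0.10 × 5⌋ = 0 poor households.
So at least 3 − 0 = 3 must be lifted.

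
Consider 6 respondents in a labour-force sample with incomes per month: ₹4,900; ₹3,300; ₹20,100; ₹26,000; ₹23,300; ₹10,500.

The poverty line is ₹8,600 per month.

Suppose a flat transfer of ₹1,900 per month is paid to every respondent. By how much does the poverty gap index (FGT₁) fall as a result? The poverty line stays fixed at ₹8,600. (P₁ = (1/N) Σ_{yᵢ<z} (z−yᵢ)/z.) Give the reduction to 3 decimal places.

0.074

Before: below the line — ₹3,300, ₹4,900; poverty gap index (FGT₁) = 0.17442.
After the ₹1,900 transfer: below the line — ₹5,200, ₹6,800; poverty gap index (FGT₁) = 0.10078.
Reduction = 0.17442 − 0.10078 = 0.074.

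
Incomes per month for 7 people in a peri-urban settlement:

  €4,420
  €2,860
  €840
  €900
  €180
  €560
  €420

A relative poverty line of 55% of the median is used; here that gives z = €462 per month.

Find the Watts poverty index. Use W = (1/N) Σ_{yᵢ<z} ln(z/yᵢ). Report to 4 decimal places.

0.1483

Incomes under z: €180, €420 (q = 2 of N = 7).
Log gaps: ln(462/180) = 0.9426; ln(462/420) = 0.0953.
W = 1.037918 / 7 = 0.1483.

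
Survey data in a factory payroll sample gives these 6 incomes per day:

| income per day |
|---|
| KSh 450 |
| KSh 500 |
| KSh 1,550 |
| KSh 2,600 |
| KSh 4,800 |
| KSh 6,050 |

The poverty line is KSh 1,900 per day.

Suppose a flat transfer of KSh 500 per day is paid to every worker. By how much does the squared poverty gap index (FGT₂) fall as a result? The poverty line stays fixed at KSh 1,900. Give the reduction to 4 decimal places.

Before: below the line — KSh 450, KSh 500, KSh 1,550; squared poverty gap index (FGT₂) = 0.193213.
After the KSh 500 transfer: below the line — KSh 950, KSh 1,000; squared poverty gap index (FGT₂) = 0.079063.
Reduction = 0.193213 − 0.079063 = 0.1142.

0.1142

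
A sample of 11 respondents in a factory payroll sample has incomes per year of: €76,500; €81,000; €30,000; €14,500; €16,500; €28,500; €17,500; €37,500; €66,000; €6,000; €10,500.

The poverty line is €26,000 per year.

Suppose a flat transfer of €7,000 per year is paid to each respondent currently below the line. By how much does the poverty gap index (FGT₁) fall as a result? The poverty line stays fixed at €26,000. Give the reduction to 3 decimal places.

0.122

Before: below the line — €6,000, €10,500, €14,500, €16,500, €17,500; poverty gap index (FGT₁) = 0.22727.
After the €7,000 transfer: below the line — €13,000, €17,500, €21,500, €23,500, €24,500; poverty gap index (FGT₁) = 0.10490.
Reduction = 0.22727 − 0.10490 = 0.122.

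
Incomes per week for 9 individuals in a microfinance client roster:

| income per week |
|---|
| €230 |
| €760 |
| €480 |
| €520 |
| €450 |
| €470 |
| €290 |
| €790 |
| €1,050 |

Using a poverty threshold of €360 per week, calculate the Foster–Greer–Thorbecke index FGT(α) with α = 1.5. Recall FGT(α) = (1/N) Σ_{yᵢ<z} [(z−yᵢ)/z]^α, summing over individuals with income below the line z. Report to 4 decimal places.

Poor units: €230, €290 (q = 2 of N = 9).
Relative gaps: (360−230)/360 = 0.3611; (360−290)/360 = 0.1944.
Raised to α = 1.5: 0.21700; 0.08574.
Sum = 0.302743; FGT(1.5) = 0.302743 / 9 = 0.0336.

0.0336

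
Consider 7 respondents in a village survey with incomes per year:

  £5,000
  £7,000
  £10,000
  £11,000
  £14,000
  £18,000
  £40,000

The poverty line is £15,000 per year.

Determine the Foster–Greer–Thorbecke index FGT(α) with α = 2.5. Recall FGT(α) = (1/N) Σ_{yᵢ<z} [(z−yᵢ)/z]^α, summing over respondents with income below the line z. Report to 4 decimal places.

0.0961

Below z: £5,000, £7,000, £10,000, £11,000, £14,000 (q = 5 of N = 7).
Normalized shortfalls: (15000−5000)/15000 = 0.6667; (15000−7000)/15000 = 0.5333; (15000−10000)/15000 = 0.3333; (15000−11000)/15000 = 0.2667; (15000−14000)/15000 = 0.0667.
Raised to α = 2.5: 0.36289; 0.20773; 0.06415; 0.03672; 0.00115.
Sum = 0.672635; FGT(2.5) = 0.672635 / 7 = 0.0961.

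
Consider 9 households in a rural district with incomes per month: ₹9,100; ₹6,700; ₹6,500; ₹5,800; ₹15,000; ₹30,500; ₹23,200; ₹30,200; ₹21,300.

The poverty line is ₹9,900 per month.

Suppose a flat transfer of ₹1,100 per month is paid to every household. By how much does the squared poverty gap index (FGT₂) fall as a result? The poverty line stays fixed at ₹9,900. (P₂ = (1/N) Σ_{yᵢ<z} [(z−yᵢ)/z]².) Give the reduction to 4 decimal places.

Before: below the line — ₹5,800, ₹6,500, ₹6,700, ₹9,100; squared poverty gap index (FGT₂) = 0.044497.
After the ₹1,100 transfer: below the line — ₹6,900, ₹7,600, ₹7,800; squared poverty gap index (FGT₂) = 0.021200.
Reduction = 0.044497 − 0.021200 = 0.0233.

0.0233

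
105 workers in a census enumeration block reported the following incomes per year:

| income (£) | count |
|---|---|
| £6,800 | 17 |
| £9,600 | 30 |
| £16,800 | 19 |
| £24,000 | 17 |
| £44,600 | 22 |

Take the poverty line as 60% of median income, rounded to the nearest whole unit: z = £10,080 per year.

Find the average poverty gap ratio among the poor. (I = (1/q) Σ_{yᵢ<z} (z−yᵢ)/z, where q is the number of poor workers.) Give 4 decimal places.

Poor units: 17×£6,800, 30×£9,600 (q = 47 of N = 105).
Relative gaps: 0.3254 (×17), 0.0476 (×30); sum = 6.960317.
I averages over the q = 47 poor units only: 6.960317 / 47 = 0.1481.

0.1481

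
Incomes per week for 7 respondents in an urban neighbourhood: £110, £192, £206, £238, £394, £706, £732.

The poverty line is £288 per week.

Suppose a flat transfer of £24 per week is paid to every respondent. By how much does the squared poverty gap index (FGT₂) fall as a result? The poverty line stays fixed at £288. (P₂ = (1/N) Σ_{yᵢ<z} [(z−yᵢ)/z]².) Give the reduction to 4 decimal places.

Before: below the line — £110, £192, £206, £238; squared poverty gap index (FGT₂) = 0.086330.
After the £24 transfer: below the line — £134, £216, £230, £262; squared poverty gap index (FGT₂) = 0.056734.
Reduction = 0.086330 − 0.056734 = 0.0296.

0.0296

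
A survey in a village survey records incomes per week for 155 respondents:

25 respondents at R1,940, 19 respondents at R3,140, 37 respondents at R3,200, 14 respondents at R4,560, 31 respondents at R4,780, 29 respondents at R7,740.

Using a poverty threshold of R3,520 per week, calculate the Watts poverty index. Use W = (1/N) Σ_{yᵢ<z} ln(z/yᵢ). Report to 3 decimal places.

0.133

Poor units: 25×R1,940, 19×R3,140, 37×R3,200 (q = 81 of N = 155).
Log shortfalls: ln(3520/1940) = 0.5958 (×25); ln(3520/3140) = 0.1142 (×19); ln(3520/3200) = 0.0953 (×37).
W = 20.591328 / 155 = 0.133.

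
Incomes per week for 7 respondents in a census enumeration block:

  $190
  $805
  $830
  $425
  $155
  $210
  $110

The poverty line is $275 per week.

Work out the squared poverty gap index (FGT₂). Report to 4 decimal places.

Incomes under z: $110, $155, $190, $210 (q = 4 of N = 7).
Shortfall ratios: (275−110)/275 = 0.6000; (275−155)/275 = 0.4364; (275−190)/275 = 0.3091; (275−210)/275 = 0.2364.
Squared: 0.3600; 0.1904; 0.0955; 0.0559.
Sum = 0.701818; P₂ = 0.701818 / 7 = 0.1003.

0.1003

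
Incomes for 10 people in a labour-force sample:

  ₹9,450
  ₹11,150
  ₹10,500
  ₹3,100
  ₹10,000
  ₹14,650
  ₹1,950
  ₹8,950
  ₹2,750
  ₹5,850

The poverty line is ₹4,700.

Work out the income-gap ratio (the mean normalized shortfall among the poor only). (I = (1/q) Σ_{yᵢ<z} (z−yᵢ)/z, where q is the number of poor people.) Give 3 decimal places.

0.447

Incomes under z: ₹1,950, ₹2,750, ₹3,100 (q = 3 of N = 10).
Relative gaps: 0.5851, 0.4149, 0.3404; sum = 1.340426.
I averages over the q = 3 poor units only: 1.340426 / 3 = 0.447.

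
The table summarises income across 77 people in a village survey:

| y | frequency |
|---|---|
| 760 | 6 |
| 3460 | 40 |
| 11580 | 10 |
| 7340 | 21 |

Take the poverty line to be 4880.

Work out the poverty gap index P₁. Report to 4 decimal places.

0.2169

Below z: 6×760, 40×3460 (q = 46 of N = 77).
Gap ratios (z−y)/z: (4880−760)/4880 = 0.8443 (×6); (4880−3460)/4880 = 0.2910 (×40).
Sum of shortfalls = 16.704918; P₁ averages over all N: 16.704918 / 77 = 0.2169.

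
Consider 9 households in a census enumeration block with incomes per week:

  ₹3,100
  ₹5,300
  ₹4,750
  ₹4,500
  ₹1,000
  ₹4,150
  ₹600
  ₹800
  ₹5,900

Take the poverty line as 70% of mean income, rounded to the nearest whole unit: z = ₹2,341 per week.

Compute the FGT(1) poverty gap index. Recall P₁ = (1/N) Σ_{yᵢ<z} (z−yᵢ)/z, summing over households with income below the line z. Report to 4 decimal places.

0.2194

Below the line: ₹600, ₹800, ₹1,000 (q = 3 of N = 9).
Normalized shortfalls: (2341−600)/2341 = 0.7437; (2341−800)/2341 = 0.6583; (2341−1000)/2341 = 0.5728.
Sum of shortfalls = 1.974797; P₁ averages over all N: 1.974797 / 9 = 0.2194.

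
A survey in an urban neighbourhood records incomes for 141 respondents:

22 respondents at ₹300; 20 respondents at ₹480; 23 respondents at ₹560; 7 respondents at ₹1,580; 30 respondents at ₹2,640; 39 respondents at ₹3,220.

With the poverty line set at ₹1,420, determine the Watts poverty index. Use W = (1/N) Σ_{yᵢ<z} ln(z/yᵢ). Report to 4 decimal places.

0.5482

Below z: 22×₹300, 20×₹480, 23×₹560 (q = 65 of N = 141).
ln(z/y) terms: ln(1420/300) = 1.5546 (×22); ln(1420/480) = 1.0846 (×20); ln(1420/560) = 0.9305 (×23).
W = 77.295307 / 141 = 0.5482.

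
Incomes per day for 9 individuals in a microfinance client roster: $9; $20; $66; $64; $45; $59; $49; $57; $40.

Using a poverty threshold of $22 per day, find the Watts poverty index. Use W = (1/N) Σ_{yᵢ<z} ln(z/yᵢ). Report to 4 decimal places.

Poor units: $9, $20 (q = 2 of N = 9).
ln(z/y) terms: ln(22/9) = 0.8938; ln(22/20) = 0.0953.
W = 0.989128 / 9 = 0.1099.

0.1099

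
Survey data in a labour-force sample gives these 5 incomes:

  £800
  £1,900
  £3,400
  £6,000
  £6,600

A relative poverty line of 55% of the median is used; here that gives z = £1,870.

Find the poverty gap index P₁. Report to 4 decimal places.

Poor units: £800 (q = 1 of N = 5).
Shortfall ratios: (1870−800)/1870 = 0.5722.
Sum of shortfalls = 0.572193; P₁ averages over all N: 0.572193 / 5 = 0.1144.

0.1144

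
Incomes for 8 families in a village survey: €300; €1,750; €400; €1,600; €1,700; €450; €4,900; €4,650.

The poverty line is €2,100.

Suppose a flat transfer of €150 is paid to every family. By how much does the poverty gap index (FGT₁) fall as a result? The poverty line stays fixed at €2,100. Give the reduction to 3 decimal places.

Before: below the line — €300, €400, €450, €1,600, €1,700, €1,750; poverty gap index (FGT₁) = 0.38095.
After the €150 transfer: below the line — €450, €550, €600, €1,750, €1,850, €1,900; poverty gap index (FGT₁) = 0.32738.
Reduction = 0.38095 − 0.32738 = 0.054.

0.054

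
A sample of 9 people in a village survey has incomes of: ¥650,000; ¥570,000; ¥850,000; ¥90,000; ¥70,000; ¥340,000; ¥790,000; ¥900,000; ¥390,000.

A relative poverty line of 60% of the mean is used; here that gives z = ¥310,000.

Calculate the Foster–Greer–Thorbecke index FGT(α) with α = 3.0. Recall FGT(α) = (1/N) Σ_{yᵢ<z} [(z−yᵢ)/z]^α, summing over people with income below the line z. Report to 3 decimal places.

Below the line: ¥70,000, ¥90,000 (q = 2 of N = 9).
Normalized shortfalls: (310000−70000)/310000 = 0.7742; (310000−90000)/310000 = 0.7097.
Raised to α = 3.0: 0.46403; 0.35742.
Sum = 0.821456; FGT(3.0) = 0.821456 / 9 = 0.091.

0.091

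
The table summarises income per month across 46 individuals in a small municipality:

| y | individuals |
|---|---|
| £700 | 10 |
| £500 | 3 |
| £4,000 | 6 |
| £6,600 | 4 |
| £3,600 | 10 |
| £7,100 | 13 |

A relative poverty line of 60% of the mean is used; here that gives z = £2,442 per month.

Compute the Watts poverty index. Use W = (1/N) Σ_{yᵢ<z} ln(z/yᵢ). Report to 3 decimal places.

Below the line: 3×£500, 10×£700 (q = 13 of N = 46).
Log shortfalls: ln(2442/500) = 1.5860 (×3); ln(2442/700) = 1.2495 (×10).
W = 17.252817 / 46 = 0.375.

0.375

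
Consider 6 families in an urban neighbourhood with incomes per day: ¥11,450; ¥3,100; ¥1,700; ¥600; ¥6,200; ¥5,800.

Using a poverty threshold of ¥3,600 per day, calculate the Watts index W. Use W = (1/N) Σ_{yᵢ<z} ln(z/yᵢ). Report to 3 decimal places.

0.449

Poor units: ¥600, ¥1,700, ¥3,100 (q = 3 of N = 6).
Log gaps: ln(3600/600) = 1.7918; ln(3600/1700) = 0.7503; ln(3600/3100) = 0.1495.
W = 2.691597 / 6 = 0.449.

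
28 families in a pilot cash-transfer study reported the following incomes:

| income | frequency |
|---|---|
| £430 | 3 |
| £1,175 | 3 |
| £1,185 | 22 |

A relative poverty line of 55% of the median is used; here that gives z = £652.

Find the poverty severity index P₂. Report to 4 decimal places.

0.0124

Below the line: 3×£430 (q = 3 of N = 28).
Normalized shortfalls: (652−430)/652 = 0.3405 (×3).
Squared: 0.1159 (×3).
Sum = 0.347802; P₂ = 0.347802 / 28 = 0.0124.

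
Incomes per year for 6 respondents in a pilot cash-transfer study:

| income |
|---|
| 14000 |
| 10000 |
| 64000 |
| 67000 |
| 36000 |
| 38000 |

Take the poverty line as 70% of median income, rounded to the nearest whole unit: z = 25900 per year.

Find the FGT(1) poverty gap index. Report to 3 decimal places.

0.179

Poor units: 10000, 14000 (q = 2 of N = 6).
Gap ratios (z−y)/z: (25900−10000)/25900 = 0.6139; (25900−14000)/25900 = 0.4595.
Sum of shortfalls = 1.073359; P₁ averages over all N: 1.073359 / 6 = 0.179.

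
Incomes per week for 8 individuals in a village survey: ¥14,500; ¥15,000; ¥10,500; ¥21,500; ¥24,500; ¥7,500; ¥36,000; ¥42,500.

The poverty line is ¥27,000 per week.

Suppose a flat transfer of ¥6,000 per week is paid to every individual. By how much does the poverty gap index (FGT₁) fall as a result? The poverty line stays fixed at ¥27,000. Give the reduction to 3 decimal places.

0.148

Before: below the line — ¥7,500, ¥10,500, ¥14,500, ¥15,000, ¥21,500, ¥24,500; poverty gap index (FGT₁) = 0.31713.
After the ¥6,000 transfer: below the line — ¥13,500, ¥16,500, ¥20,500, ¥21,000; poverty gap index (FGT₁) = 0.16898.
Reduction = 0.31713 − 0.16898 = 0.148.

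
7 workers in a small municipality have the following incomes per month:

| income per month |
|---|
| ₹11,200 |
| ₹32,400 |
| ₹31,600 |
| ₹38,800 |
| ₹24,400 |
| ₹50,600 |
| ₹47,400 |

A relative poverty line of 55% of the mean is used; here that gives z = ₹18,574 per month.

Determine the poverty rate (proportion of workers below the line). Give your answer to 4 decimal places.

1 of the 7 workers have income below ₹18,574.
H = 1/7 = 0.1429.

0.1429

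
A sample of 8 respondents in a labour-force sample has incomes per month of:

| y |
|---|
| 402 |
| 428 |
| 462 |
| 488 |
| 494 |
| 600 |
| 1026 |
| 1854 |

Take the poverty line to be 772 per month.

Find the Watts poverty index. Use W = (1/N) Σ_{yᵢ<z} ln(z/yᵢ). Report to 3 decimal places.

0.364

Below the line: 402, 428, 462, 488, 494, 600 (q = 6 of N = 8).
Log gaps: ln(772/402) = 0.6525; ln(772/428) = 0.5899; ln(772/462) = 0.5134; ln(772/488) = 0.4587; ln(772/494) = 0.4464; ln(772/600) = 0.2521.
W = 2.912987 / 8 = 0.364.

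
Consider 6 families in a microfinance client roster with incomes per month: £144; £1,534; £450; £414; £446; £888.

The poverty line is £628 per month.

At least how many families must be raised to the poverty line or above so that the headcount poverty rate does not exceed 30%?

3

Currently q = 4 of N = 6 are below the line (H = 0.667).
A headcount ratio of at most 30% allows at most ⌊0.30 × 6⌋ = 1 poor families.
So at least 4 − 1 = 3 must be lifted.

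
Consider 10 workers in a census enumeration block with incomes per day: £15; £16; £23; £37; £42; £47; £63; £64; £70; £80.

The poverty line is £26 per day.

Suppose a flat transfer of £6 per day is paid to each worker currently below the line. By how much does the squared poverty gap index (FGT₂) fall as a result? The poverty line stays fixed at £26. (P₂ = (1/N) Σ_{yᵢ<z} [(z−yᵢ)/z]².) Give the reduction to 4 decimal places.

Before: below the line — £15, £16, £23; squared poverty gap index (FGT₂) = 0.034024.
After the £6 transfer: below the line — £21, £22; squared poverty gap index (FGT₂) = 0.006065.
Reduction = 0.034024 − 0.006065 = 0.0280.

0.0280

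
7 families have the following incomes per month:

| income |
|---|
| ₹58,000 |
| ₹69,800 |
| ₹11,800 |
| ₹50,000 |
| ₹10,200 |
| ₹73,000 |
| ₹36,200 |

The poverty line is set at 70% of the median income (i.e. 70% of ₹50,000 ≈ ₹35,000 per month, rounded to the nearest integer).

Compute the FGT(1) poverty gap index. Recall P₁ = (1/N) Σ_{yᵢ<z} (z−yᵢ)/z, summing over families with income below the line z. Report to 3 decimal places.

Incomes under z: ₹10,200, ₹11,800 (q = 2 of N = 7).
Relative gaps: (35000−10200)/35000 = 0.7086; (35000−11800)/35000 = 0.6629.
Σ = 1.371429. Dividing by the full population N = 7 gives P₁ = 0.196.

0.196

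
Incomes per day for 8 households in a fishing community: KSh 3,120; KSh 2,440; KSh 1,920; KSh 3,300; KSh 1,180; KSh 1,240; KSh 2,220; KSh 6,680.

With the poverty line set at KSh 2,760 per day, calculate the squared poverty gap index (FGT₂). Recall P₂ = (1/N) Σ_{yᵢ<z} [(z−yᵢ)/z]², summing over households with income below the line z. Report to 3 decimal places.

Poor units: KSh 1,180, KSh 1,240, KSh 1,920, KSh 2,220, KSh 2,440 (q = 5 of N = 8).
Shortfall ratios: (2760−1180)/2760 = 0.5725; (2760−1240)/2760 = 0.5507; (2760−1920)/2760 = 0.3043; (2760−2220)/2760 = 0.1957; (2760−2440)/2760 = 0.1159.
Squared: 0.3277; 0.3033; 0.0926; 0.0383; 0.0134.
Sum = 0.775362; P₂ = 0.775362 / 8 = 0.097.

0.097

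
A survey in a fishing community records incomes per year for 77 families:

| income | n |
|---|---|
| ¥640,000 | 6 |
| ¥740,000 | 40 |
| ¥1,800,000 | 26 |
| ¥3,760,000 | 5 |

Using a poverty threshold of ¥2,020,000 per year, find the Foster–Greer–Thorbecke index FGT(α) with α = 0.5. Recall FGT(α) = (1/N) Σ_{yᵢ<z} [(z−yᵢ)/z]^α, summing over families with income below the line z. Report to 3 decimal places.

Poor units: 6×¥640,000, 40×¥740,000, 26×¥1,800,000 (q = 72 of N = 77).
Normalized shortfalls: (2020000−640000)/2020000 = 0.6832 (×6); (2020000−740000)/2020000 = 0.6337 (×40); (2020000−1800000)/2020000 = 0.1089 (×26).
Raised to α = 0.5: 0.82654 (×6); 0.79603 (×40); 0.33002 (×26).
Sum = 45.380859; FGT(0.5) = 45.380859 / 77 = 0.589.

0.589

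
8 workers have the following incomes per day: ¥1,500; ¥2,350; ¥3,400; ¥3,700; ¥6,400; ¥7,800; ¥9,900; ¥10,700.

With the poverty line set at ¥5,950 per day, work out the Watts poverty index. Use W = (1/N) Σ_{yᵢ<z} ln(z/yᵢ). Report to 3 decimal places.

Below z: ¥1,500, ¥2,350, ¥3,400, ¥3,700 (q = 4 of N = 8).
ln(z/y) terms: ln(5950/1500) = 1.3779; ln(5950/2350) = 0.9290; ln(5950/3400) = 0.5596; ln(5950/3700) = 0.4751.
W = 3.341576 / 8 = 0.418.

0.418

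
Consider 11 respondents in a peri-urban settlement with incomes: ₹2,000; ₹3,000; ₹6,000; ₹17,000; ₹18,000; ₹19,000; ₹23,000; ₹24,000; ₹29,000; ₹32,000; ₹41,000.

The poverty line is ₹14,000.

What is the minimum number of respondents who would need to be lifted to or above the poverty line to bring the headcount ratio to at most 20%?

Currently q = 3 of N = 11 are below the line (H = 0.273).
A headcount ratio of at most 20% allows at most ⌊0.20 × 11⌋ = 2 poor respondents.
So at least 3 − 2 = 1 must be lifted.

1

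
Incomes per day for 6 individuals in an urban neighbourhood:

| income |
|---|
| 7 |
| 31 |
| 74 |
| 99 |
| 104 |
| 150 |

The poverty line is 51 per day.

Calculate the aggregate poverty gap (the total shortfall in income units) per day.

64

Below the line: 7, 31 (q = 2 of N = 6).
Individual gaps: 51−7 = 44; 51−31 = 20.
Aggregate gap = 64.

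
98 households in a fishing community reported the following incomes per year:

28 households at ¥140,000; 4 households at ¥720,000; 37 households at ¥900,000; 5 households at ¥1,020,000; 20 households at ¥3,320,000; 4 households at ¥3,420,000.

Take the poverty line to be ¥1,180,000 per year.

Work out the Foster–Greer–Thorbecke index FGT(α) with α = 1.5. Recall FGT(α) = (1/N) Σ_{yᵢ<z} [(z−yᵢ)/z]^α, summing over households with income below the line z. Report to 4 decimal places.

0.2925

Incomes under z: 28×¥140,000, 4×¥720,000, 37×¥900,000, 5×¥1,020,000 (q = 74 of N = 98).
Normalized shortfalls: (1180000−140000)/1180000 = 0.8814 (×28); (1180000−720000)/1180000 = 0.3898 (×4); (1180000−900000)/1180000 = 0.2373 (×37); (1180000−1020000)/1180000 = 0.1356 (×5).
Raised to α = 1.5: 0.82742 (×28); 0.24340 (×4); 0.11559 (×37); 0.04993 (×5).
Sum = 28.667813; FGT(1.5) = 28.667813 / 98 = 0.2925.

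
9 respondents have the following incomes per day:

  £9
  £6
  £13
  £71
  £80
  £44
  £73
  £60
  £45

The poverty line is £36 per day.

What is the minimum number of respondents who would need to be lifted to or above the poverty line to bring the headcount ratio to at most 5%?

3

Currently q = 3 of N = 9 are below the line (H = 0.333).
A headcount ratio of at most 5% allows at most ⌊0.05 × 9⌋ = 0 poor respondents.
So at least 3 − 0 = 3 must be lifted.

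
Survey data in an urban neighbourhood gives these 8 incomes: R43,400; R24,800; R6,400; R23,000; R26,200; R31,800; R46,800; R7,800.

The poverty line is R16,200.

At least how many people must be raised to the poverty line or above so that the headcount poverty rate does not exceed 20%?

1

2 of the 8 people are poor, so H = 2/8 = 0.250.
A headcount ratio of at most 20% allows at most ⌊0.20 × 8⌋ = 1 poor people.
So at least 2 − 1 = 1 must be lifted.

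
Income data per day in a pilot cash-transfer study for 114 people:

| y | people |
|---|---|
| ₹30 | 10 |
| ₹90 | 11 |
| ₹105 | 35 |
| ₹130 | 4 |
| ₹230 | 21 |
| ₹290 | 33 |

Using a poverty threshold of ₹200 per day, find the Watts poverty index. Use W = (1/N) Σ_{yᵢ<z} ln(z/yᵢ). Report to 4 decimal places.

0.4564

Incomes under z: 10×₹30, 11×₹90, 35×₹105, 4×₹130 (q = 60 of N = 114).
Log shortfalls: ln(200/30) = 1.8971 (×10); ln(200/90) = 0.7985 (×11); ln(200/105) = 0.6444 (×35); ln(200/130) = 0.4308 (×4).
W = 52.030412 / 114 = 0.4564.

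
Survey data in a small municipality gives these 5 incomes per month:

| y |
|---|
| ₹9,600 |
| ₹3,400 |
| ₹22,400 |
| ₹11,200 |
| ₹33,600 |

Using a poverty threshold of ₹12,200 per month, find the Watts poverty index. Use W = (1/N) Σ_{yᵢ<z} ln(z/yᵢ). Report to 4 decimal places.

Below the line: ₹3,400, ₹9,600, ₹11,200 (q = 3 of N = 5).
Log gaps: ln(12200/3400) = 1.2777; ln(12200/9600) = 0.2397; ln(12200/11200) = 0.0855.
W = 1.602856 / 5 = 0.3206.

0.3206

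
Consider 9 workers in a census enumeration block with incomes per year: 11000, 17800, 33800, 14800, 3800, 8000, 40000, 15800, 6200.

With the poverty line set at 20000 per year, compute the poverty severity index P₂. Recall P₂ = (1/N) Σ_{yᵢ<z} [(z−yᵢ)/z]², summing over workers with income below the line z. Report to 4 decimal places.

0.2021

Below z: 3800, 6200, 8000, 11000, 14800, 15800, 17800 (q = 7 of N = 9).
Normalized shortfalls: (20000−3800)/20000 = 0.8100; (20000−6200)/20000 = 0.6900; (20000−8000)/20000 = 0.6000; (20000−11000)/20000 = 0.4500; (20000−14800)/20000 = 0.2600; (20000−15800)/20000 = 0.2100; (20000−17800)/20000 = 0.1100.
Squared: 0.6561; 0.4761; 0.3600; 0.2025; 0.0676; 0.0441; 0.0121.
Sum = 1.818500; P₂ = 1.818500 / 9 = 0.2021.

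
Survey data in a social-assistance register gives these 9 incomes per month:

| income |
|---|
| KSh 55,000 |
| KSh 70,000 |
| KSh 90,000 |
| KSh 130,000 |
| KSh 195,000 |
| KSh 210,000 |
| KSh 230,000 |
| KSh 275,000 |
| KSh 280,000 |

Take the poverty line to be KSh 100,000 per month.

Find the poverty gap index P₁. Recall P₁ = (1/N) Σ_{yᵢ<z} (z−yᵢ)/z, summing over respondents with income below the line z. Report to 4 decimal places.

Below z: KSh 55,000, KSh 70,000, KSh 90,000 (q = 3 of N = 9).
Gap ratios (z−y)/z: (100000−55000)/100000 = 0.4500; (100000−70000)/100000 = 0.3000; (100000−90000)/100000 = 0.1000.
Sum of shortfalls = 0.850000; P₁ averages over all N: 0.850000 / 9 = 0.0944.

0.0944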